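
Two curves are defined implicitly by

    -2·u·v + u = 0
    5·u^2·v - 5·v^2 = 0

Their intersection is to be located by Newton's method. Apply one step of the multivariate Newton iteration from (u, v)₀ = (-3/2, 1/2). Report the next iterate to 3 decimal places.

At (-3/2, 1/2): F = (0.000, 4.375).
Jacobian J = [[-2·v + 1, -2·u], [10·u·v, 5·u^2 - 10·v]].
At the point, J = [[0.000, 3.000], [-7.500, 6.250]] (det J = 22.500).
Solving J·Δ = −F gives Δ = (0.583, 0.000).
Then the next iterate is (u, v)₁ = (-0.917, 0.500).

(-0.917, 0.500)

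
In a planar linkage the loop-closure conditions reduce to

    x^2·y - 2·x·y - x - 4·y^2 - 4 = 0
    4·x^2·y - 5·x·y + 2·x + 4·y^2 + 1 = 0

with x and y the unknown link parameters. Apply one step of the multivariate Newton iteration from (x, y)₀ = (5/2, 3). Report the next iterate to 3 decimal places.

(2.210, 1.195)

At (5/2, 3): F = (-38.750, 79.500).
Jacobian J = [[2·x·y - 2·y - 1, x^2 - 2·x - 8·y], [8·x·y - 5·y + 2, 4·x^2 - 5·x + 8·y]].
At the point, J = [[8.000, -22.750], [47.000, 36.500]] (det J = 1361.250).
Solving J·Δ = −F gives Δ = (-0.290, -1.805).
Then the next iterate is (x, y)₁ = (2.210, 1.195).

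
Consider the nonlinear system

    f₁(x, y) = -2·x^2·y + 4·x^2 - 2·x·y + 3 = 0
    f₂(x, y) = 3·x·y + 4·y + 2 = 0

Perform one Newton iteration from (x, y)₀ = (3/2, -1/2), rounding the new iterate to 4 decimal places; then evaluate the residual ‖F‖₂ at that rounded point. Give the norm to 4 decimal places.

4.9755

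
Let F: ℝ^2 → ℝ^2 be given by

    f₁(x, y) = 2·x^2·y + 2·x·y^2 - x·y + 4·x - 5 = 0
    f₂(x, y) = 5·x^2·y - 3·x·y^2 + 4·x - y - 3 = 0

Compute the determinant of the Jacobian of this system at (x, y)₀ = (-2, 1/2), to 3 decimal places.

40.500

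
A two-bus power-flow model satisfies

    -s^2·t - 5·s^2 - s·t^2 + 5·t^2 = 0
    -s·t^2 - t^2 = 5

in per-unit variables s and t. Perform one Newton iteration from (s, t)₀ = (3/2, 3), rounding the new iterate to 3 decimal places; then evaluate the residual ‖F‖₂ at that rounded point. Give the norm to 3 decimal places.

At (3/2, 3): F = (13.500, -27.500).
Jacobian J = [[-2·s·t - 10·s - t^2, -s^2 - 2·s·t + 10·t], [-t^2, -2·s·t - 2·t]].
At the point, J = [[-33.000, 18.750], [-9.000, -15.000]] (det J = 663.750).
Solving J·Δ = −F gives Δ = (-0.472, -1.550).
Then the next iterate is (s, t)₁ = (1.028, 1.450).
Re-evaluating at (1.028, 1.450): F = (1.53487, -9.26387), so ‖F‖₂ = 9.390.

9.390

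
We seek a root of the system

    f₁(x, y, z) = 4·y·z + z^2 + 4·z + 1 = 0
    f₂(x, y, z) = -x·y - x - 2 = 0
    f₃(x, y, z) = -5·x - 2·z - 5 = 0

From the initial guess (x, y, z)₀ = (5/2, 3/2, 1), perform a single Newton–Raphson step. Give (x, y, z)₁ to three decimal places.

At (5/2, 3/2, 1): F = (12.000, -8.250, -19.500).
Jacobian J = [[0, 4·z, 4·y + 2·z + 4], [-y - 1, -x, 0], [-5, 0, -2]].
At the point, J = [[0.000, 4.000, 12.000], [-2.500, -2.500, 0.000], [-5.000, 0.000, -2.000]] (det J = -170.000).
Solving J·Δ = −F gives Δ = (-3.476, 0.176, -1.059).
Then the next iterate is (x, y, z)₁ = (-0.976, 1.676, -0.059).

(-0.976, 1.676, -0.059)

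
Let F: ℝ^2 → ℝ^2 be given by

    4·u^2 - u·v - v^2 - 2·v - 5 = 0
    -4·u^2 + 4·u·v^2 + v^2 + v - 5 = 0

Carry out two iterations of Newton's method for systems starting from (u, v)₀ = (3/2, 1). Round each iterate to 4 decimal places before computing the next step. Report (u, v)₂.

At (3/2, 1): F = (-0.5000, -6.0000).
Jacobian J = [[8·u - v, -u - 2·v - 2], [-8·u + 4·v^2, 8·u·v + 2·v + 1]].
At the point, J = [[11.0000, -5.5000], [-8.0000, 15.0000]] (det J = 121.0000).
Solving J·Δ = −F gives Δ = (0.3347, 0.5785).
Then the next iterate is (u, v)₁ = (1.8347, 1.5785).
Round to (1.8347, 1.5785) and repeat: F = (-0.080240, 3.891477), J = [[13.0991, -6.9917], [-4.710951, 27.325592]].
Δ = (-0.0770, -0.1557), so (u, v)₂ = (1.7577, 1.4228).

(1.7577, 1.4228)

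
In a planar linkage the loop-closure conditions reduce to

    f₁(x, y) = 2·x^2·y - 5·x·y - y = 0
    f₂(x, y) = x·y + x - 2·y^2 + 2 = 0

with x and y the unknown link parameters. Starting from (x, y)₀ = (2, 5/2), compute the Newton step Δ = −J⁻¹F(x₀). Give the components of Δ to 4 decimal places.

(1.0000, 0.0000)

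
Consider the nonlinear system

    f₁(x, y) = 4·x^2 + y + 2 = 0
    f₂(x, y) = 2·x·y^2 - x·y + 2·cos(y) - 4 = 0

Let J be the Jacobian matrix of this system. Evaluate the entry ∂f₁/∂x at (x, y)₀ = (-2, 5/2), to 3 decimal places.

-16.000

∂f₁/∂x = 8·x.
At (-2, 5/2) this is -16.000.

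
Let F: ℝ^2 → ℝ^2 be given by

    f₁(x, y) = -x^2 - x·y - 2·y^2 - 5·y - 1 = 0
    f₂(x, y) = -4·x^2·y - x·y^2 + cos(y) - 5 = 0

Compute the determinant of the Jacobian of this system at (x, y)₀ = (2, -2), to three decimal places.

J = [[-2·x - y, -x - 4·y - 5], [-8·x·y - y^2, -4·x^2 - 2·x·y - sin(y)]].
At the point, J = [[-2.000, 1.000], [28.000, -7.09070]].
det J = -13.819.

-13.819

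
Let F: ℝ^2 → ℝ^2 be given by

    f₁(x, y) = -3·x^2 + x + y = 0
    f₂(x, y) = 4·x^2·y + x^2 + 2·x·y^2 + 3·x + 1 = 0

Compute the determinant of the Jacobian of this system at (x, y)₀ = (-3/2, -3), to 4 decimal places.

J = [[-6·x + 1, 1], [8·x·y + 2·x + 2·y^2 + 3, 4·x^2 + 4·x·y]].
At the point, J = [[10.0000, 1.0000], [54.0000, 27.0000]].
det J = 216.0000.

216.0000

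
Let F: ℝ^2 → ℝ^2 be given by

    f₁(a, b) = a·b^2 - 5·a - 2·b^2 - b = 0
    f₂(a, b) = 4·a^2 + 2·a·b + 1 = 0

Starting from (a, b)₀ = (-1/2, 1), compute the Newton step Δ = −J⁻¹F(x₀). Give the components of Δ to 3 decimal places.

At (-1/2, 1): F = (-1.000, 1.000).
Jacobian J = [[b^2 - 5, 2·a·b - 4·b - 1], [8·a + 2·b, 2·a]].
At the point, J = [[-4.000, -6.000], [-2.000, -1.000]] (det J = -8.000).
Solving J·Δ = −F gives Δ = (0.875, -0.750).

(0.875, -0.750)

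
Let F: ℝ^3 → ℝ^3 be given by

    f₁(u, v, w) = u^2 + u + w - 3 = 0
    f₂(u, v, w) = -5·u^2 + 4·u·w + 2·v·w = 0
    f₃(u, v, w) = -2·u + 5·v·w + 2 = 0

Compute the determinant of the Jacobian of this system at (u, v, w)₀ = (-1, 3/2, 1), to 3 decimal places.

54.000

J = [[2·u + 1, 0, 1], [-10·u + 4·w, 2·w, 4·u + 2·v], [-2, 5·w, 5·v]].
At the point, J = [[-1.000, 0.000, 1.000], [14.000, 2.000, -1.000], [-2.000, 5.000, 7.500]].
det J = 54.000.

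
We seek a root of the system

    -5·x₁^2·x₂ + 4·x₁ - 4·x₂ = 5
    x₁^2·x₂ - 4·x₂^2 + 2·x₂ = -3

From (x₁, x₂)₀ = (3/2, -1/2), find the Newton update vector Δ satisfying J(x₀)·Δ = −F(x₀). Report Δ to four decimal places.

(-0.9618, -0.1597)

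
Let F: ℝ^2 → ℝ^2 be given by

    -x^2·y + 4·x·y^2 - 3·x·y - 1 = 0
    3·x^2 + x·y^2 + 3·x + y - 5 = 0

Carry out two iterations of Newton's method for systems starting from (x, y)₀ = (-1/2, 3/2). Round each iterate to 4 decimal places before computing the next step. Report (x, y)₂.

(1.1723, 3.5742)

At (-1/2, 3/2): F = (-3.6250, -5.3750).
Jacobian J = [[-2·x·y + 4·y^2 - 3·y, -x^2 + 8·x·y - 3·x], [6·x + y^2 + 3, 2·x·y + 1]].
At the point, J = [[6.0000, -4.7500], [2.2500, -0.5000]] (det J = 7.6875).
Solving J·Δ = −F gives Δ = (3.0854, 3.1341).
Then the next iterate is (x, y)₁ = (2.5854, 4.6341).
Round to (2.5854, 4.6341) and repeat: F = (154.165959, 82.964341), J = [[48.035227, 81.407524], [39.987283, 24.962004]].
Δ = (-1.4131, -1.0599), so (x, y)₂ = (1.1723, 3.5742).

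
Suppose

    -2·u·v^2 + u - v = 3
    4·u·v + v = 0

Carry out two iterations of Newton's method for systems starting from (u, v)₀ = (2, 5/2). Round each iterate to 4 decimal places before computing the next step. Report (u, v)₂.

At (2, 5/2): F = (-28.5000, 22.5000).
Jacobian J = [[-2·v^2 + 1, -4·u·v - 1], [4·v, 4·u + 1]].
At the point, J = [[-11.5000, -21.0000], [10.0000, 9.0000]] (det J = 106.5000).
Solving J·Δ = −F gives Δ = (-2.0282, -0.2465).
Then the next iterate is (u, v)₁ = (-0.0282, 2.2535).
Round to (-0.0282, 2.2535) and repeat: F = (-4.995286, 1.999305), J = [[-9.156524, -0.745805], [9.0140, 0.8872]].
Δ = (-2.0990, 19.0729), so (u, v)₂ = (-2.1272, 21.3264).

(-2.1272, 21.3264)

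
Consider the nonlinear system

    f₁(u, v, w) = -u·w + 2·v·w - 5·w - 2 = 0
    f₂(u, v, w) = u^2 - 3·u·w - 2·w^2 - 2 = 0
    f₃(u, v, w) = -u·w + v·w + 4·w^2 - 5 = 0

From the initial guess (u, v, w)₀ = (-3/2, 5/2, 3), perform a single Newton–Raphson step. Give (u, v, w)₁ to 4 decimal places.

(-0.9167, 2.7500, 1.5000)

At (-3/2, 5/2, 3): F = (2.5000, -4.2500, 43.0000).
Jacobian J = [[-w, 2·w, -u + 2·v - 5], [2·u - 3·w, 0, -3·u - 4·w], [-w, w, -u + v + 8·w]].
At the point, J = [[-3.0000, 6.0000, 1.5000], [-12.0000, 0.0000, -7.5000], [-3.0000, 3.0000, 28.0000]] (det J = 2029.5000).
Solving J·Δ = −F gives Δ = (0.5833, 0.2500, -1.5000).
Then the next iterate is (u, v, w)₁ = (-0.9167, 2.7500, 1.5000).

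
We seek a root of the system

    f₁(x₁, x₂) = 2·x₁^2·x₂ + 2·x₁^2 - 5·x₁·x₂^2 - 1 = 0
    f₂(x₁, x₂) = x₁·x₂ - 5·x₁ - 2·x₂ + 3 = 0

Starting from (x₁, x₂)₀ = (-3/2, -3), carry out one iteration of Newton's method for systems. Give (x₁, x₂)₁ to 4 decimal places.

(1.6139, -4.1175)

At (-3/2, -3): F = (57.5000, 21.0000).
Jacobian J = [[4·x₁·x₂ + 4·x₁ - 5·x₂^2, 2·x₁^2 - 10·x₁·x₂], [x₂ - 5, x₁ - 2]].
At the point, J = [[-33.0000, -40.5000], [-8.0000, -3.5000]] (det J = -208.5000).
Solving J·Δ = −F gives Δ = (3.1139, -1.1175).
Then the next iterate is (x₁, x₂)₁ = (1.6139, -4.1175).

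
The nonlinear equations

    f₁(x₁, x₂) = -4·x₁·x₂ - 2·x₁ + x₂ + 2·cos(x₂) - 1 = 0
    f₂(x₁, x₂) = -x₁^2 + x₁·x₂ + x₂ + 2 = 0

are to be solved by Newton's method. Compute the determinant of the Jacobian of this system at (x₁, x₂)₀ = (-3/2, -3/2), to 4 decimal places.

-15.4925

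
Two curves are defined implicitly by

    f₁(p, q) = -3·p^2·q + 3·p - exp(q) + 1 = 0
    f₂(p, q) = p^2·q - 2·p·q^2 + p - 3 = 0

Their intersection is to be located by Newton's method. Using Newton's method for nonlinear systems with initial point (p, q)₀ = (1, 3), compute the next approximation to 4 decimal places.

At (1, 3): F = (-25.085537, -17.0000).
Jacobian J = [[-6·p·q + 3, -3·p^2 - exp(q)], [2·p·q - 2·q^2 + 1, p^2 - 4·p·q]].
At the point, J = [[-15.0000, -23.085537], [-11.0000, -11.0000]] (det J = -88.940906).
Solving J·Δ = −F gives Δ = (-1.3100, -0.2354).
Then the next iterate is (p, q)₁ = (-0.3100, 2.7646).

(-0.3100, 2.7646)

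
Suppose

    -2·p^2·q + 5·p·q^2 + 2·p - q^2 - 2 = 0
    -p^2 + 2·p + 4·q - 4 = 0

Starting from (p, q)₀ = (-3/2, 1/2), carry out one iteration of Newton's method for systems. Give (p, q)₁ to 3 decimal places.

(-0.036, 0.483)

At (-3/2, 1/2): F = (-9.375, -7.250).
Jacobian J = [[-4·p·q + 5·q^2 + 2, -2·p^2 + 10·p·q - 2·q], [-2·p + 2, 4]].
At the point, J = [[6.250, -13.000], [5.000, 4.000]] (det J = 90.000).
Solving J·Δ = −F gives Δ = (1.464, -0.017).
Then the next iterate is (p, q)₁ = (-0.036, 0.483).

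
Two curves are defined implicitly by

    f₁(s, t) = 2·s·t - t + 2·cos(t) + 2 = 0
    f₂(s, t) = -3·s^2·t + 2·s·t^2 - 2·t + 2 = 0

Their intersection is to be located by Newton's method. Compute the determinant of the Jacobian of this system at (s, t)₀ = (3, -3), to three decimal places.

9.679

J = [[2·t, 2·s - 2·sin(t) - 1], [-6·s·t + 2·t^2, -3·s^2 + 4·s·t - 2]].
At the point, J = [[-6.000, 5.28224], [72.000, -65.000]].
det J = 9.679.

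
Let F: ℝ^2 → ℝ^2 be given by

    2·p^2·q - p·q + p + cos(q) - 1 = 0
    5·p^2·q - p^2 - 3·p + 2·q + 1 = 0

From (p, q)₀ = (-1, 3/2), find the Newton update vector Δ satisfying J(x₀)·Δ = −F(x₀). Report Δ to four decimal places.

(-0.6715, -3.4635)

At (-1, 3/2): F = (2.570737, 13.5000).
Jacobian J = [[4·p·q - q + 1, 2·p^2 - p - sin(q)], [10·p·q - 2·p - 3, 5·p^2 + 2]].
At the point, J = [[-6.5000, 2.002505], [-16.0000, 7.0000]] (det J = -13.459920).
Solving J·Δ = −F gives Δ = (-0.6715, -3.4635).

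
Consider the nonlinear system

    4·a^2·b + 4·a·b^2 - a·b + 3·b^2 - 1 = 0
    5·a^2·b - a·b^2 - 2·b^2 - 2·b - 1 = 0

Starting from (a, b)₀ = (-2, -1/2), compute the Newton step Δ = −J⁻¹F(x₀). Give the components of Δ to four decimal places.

At (-2, -1/2): F = (-11.2500, -10.0000).
Jacobian J = [[8·a·b + 4·b^2 - b, 4·a^2 + 8·a·b - a + 6·b], [10·a·b - b^2, 5·a^2 - 2·a·b - 4·b - 2]].
At the point, J = [[9.5000, 23.0000], [9.7500, 18.0000]] (det J = -53.2500).
Solving J·Δ = −F gives Δ = (0.5164, 0.2758).

(0.5164, 0.2758)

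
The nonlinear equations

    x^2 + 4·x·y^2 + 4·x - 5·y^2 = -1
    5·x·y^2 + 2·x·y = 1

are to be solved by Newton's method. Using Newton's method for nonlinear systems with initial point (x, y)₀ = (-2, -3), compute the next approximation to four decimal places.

(-2.5439, -1.2105)

At (-2, -3): F = (-120.0000, -79.0000).
Jacobian J = [[2·x + 4·y^2 + 4, 8·x·y - 10·y], [5·y^2 + 2·y, 10·x·y + 2·x]].
At the point, J = [[36.0000, 78.0000], [39.0000, 56.0000]] (det J = -1026.0000).
Solving J·Δ = −F gives Δ = (-0.5439, 1.7895).
Then the next iterate is (x, y)₁ = (-2.5439, -1.2105).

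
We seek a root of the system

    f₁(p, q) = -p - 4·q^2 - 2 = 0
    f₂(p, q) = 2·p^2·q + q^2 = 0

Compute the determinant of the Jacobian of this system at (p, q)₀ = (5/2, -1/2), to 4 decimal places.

J = [[-1, -8·q], [4·p·q, 2·p^2 + 2·q]].
At the point, J = [[-1.0000, 4.0000], [-5.0000, 11.5000]].
det J = 8.5000.

8.5000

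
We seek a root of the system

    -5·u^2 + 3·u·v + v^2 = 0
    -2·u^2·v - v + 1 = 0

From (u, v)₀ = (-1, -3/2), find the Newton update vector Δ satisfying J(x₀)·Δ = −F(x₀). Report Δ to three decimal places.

(0.529, 0.776)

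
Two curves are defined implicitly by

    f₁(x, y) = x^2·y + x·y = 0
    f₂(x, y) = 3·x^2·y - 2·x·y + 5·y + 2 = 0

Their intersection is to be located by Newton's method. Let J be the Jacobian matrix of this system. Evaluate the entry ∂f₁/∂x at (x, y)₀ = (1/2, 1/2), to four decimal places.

1.0000

∂f₁/∂x = 2·x·y + y.
At (1/2, 1/2) this is 1.0000.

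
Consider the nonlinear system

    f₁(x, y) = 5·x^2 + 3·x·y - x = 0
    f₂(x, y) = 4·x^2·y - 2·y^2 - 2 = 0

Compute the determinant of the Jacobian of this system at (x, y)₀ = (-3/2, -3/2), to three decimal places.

J = [[10·x + 3·y - 1, 3·x], [8·x·y, 4·x^2 - 4·y]].
At the point, J = [[-20.500, -4.500], [18.000, 15.000]].
det J = -226.500.

-226.500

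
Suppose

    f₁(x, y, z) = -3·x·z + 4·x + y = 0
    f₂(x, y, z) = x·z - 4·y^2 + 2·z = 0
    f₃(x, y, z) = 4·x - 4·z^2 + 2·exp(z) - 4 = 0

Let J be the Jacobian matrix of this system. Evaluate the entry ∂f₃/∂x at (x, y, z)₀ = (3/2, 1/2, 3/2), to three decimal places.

4.000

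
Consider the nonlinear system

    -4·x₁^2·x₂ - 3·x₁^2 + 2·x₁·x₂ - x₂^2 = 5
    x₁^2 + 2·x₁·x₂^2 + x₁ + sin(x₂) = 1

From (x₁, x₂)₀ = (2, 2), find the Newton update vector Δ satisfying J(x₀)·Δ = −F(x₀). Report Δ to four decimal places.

(-0.8444, -0.7015)

At (2, 2): F = (-45.0000, 21.909297).
Jacobian J = [[-8·x₁·x₂ - 6·x₁ + 2·x₂, -4·x₁^2 + 2·x₁ - 2·x₂], [2·x₁ + 2·x₂^2 + 1, 4·x₁·x₂ + cos(x₂)]].
At the point, J = [[-40.0000, -16.0000], [13.0000, 15.583853]] (det J = -415.354127).
Solving J·Δ = −F gives Δ = (-0.8444, -0.7015).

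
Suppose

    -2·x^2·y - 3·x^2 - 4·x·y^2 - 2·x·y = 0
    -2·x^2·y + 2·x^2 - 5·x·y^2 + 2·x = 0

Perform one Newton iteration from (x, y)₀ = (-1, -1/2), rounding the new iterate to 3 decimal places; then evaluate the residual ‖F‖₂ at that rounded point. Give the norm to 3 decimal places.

At (-1, -1/2): F = (-2.000, 2.250).
Jacobian J = [[-4·x·y - 6·x - 4·y^2 - 2·y, -2·x^2 - 8·x·y - 2·x], [-4·x·y + 4·x - 5·y^2 + 2, -2·x^2 - 10·x·y]].
At the point, J = [[4.000, -4.000], [-5.250, -7.000]] (det J = -49.000).
Solving J·Δ = −F gives Δ = (0.469, -0.031).
Then the next iterate is (x, y)₁ = (-0.531, -0.531).
Re-evaluating at (-0.531, -0.531): F = (-0.51148, 0.54997), so ‖F‖₂ = 0.751.

0.751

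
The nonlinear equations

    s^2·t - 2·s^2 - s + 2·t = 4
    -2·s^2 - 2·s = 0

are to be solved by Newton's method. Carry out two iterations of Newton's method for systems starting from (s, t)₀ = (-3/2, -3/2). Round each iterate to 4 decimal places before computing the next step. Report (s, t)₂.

At (-3/2, -3/2): F = (-13.3750, -1.5000).
Jacobian J = [[2·s·t - 4·s - 1, s^2 + 2], [-4·s - 2, 0]].
At the point, J = [[9.5000, 4.2500], [4.0000, 0.0000]] (det J = -17.0000).
Solving J·Δ = −F gives Δ = (0.3750, 2.3088).
Then the next iterate is (s, t)₁ = (-1.1250, 0.8088).
Round to (-1.1250, 0.8088) and repeat: F = (-2.765013, -0.281250), J = [[1.6802, 3.265625], [2.5000, 0.0000]].
Δ = (0.1125, 0.7888), so (s, t)₂ = (-1.0125, 1.5976).

(-1.0125, 1.5976)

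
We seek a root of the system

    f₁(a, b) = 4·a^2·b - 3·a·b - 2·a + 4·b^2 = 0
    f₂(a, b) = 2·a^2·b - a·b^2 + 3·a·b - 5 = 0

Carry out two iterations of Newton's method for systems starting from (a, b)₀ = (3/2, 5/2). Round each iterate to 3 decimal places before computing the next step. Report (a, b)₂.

(1.173, 0.783)

At (3/2, 5/2): F = (33.250, 8.125).
Jacobian J = [[8·a·b - 3·b - 2, 4·a^2 - 3·a + 8·b], [4·a·b - b^2 + 3·b, 2·a^2 - 2·a·b + 3·a]].
At the point, J = [[20.500, 24.500], [16.250, 1.500]] (det J = -367.375).
Solving J·Δ = −F gives Δ = (-0.406, -1.017).
Then the next iterate is (a, b)₁ = (1.094, 1.483).
Round to (1.094, 1.483) and repeat: F = (8.84158, 1.01100), J = [[6.53022, 13.36934], [8.73932, 2.43087]].
Δ = (0.079, -0.700), so (a, b)₂ = (1.173, 0.783).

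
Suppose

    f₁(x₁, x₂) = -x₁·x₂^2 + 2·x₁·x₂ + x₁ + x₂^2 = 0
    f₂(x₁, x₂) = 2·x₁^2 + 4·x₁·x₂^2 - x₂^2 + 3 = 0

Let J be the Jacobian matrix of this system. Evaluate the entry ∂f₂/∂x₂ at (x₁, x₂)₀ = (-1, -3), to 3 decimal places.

30.000

∂f₂/∂x₂ = 8·x₁·x₂ - 2·x₂.
At (-1, -3) this is 30.000.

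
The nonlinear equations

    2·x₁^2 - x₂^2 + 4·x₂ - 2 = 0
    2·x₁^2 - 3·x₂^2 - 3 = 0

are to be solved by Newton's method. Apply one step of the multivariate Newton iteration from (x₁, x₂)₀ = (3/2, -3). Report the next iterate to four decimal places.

(3.1250, -2.1250)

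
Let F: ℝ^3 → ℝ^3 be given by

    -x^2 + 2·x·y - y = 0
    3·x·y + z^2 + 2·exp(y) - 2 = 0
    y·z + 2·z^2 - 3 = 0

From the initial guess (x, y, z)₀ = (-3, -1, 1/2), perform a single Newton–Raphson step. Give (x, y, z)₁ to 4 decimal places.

(-1.3155, -0.3231, 3.1616)

At (-3, -1, 1/2): F = (-2.0000, 7.985759, -3.0000).
Jacobian J = [[-2·x + 2·y, 2·x - 1, 0], [3·y, 3·x + 2·exp(y), 2·z], [0, z, y + 4·z]].
At the point, J = [[4.0000, -7.0000, 0.0000], [-3.0000, -8.264241, 1.0000], [0.0000, 0.5000, 1.0000]] (det J = -56.056964).
Solving J·Δ = −F gives Δ = (1.6845, 0.6769, 2.6616).
Then the next iterate is (x, y, z)₁ = (-1.3155, -0.3231, 3.1616).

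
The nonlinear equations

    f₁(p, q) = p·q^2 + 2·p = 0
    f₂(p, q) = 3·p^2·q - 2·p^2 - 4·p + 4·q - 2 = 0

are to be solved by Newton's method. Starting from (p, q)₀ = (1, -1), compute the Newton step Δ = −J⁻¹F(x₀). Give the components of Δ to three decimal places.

At (1, -1): F = (3.000, -15.000).
Jacobian J = [[q^2 + 2, 2·p·q], [6·p·q - 4·p - 4, 3·p^2 + 4]].
At the point, J = [[3.000, -2.000], [-14.000, 7.000]] (det J = -7.000).
Solving J·Δ = −F gives Δ = (-1.286, -0.429).

(-1.286, -0.429)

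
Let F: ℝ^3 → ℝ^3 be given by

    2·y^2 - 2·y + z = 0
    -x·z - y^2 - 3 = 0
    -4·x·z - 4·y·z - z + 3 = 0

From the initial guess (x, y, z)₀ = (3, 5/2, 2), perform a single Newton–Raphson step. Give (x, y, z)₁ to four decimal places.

(-2.0125, 1.2750, 2.3000)

At (3, 5/2, 2): F = (9.5000, -15.2500, -43.0000).
Jacobian J = [[0, 4·y - 2, 1], [-z, -2·y, -x], [-4·z, -4·z, -4·x - 4·y - 1]].
At the point, J = [[0.0000, 8.0000, 1.0000], [-2.0000, -5.0000, -3.0000], [-8.0000, -8.0000, -23.0000]] (det J = -200.0000).
Solving J·Δ = −F gives Δ = (-5.0125, -1.2250, 0.3000).
Then the next iterate is (x, y, z)₁ = (-2.0125, 1.2750, 2.3000).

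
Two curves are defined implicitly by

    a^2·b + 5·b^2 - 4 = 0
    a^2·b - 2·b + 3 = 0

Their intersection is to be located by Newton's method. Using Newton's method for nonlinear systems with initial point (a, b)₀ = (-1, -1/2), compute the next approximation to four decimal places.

At (-1, -1/2): F = (-3.2500, 3.5000).
Jacobian J = [[2·a·b, a^2 + 10·b], [2·a·b, a^2 - 2]].
At the point, J = [[1.0000, -4.0000], [1.0000, -1.0000]] (det J = 3.0000).
Solving J·Δ = −F gives Δ = (-5.7500, -2.2500).
Then the next iterate is (a, b)₁ = (-6.7500, -2.7500).

(-6.7500, -2.7500)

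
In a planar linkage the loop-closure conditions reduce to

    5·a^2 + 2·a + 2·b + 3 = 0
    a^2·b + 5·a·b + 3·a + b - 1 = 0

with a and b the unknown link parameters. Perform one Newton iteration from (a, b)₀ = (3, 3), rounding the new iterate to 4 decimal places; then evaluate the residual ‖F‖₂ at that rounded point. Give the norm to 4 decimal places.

At (3, 3): F = (60.0000, 83.0000).
Jacobian J = [[10·a + 2, 2], [2·a·b + 5·b + 3, a^2 + 5·a + 1]].
At the point, J = [[32.0000, 2.0000], [36.0000, 25.0000]] (det J = 728.0000).
Solving J·Δ = −F gives Δ = (-1.8324, -0.6813).
Then the next iterate is (a, b)₁ = (1.1676, 2.3187).
Re-evaluating at (1.1676, 2.3187): F = (16.789049, 21.519131), so ‖F‖₂ = 27.2937.

27.2937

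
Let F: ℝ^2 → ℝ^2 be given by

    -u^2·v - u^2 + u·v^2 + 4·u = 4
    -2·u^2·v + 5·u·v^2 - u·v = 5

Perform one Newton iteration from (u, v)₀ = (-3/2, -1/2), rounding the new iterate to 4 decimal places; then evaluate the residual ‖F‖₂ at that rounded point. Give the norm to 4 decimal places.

At (-3/2, -1/2): F = (-11.5000, -5.3750).
Jacobian J = [[-2·u·v - 2·u + v^2 + 4, -u^2 + 2·u·v], [-4·u·v + 5·v^2 - v, -2·u^2 + 10·u·v - u]].
At the point, J = [[5.7500, -0.7500], [-1.2500, 4.5000]] (det J = 24.9375).
Solving J·Δ = −F gives Δ = (2.2368, 1.8158).
Then the next iterate is (u, v)₁ = (0.7368, 1.3158).
Re-evaluating at (0.7368, 1.3158): F = (-1.034344, -1.019891), so ‖F‖₂ = 1.4526.

1.4526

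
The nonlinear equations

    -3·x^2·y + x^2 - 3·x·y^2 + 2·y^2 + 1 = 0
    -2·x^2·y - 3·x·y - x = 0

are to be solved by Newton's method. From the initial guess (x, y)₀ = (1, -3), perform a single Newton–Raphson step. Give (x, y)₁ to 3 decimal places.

(-1.080, -8.520)

At (1, -3): F = (2.000, 14.000).
Jacobian J = [[-6·x·y + 2·x - 3·y^2, -3·x^2 - 6·x·y + 4·y], [-4·x·y - 3·y - 1, -2·x^2 - 3·x]].
At the point, J = [[-7.000, 3.000], [20.000, -5.000]] (det J = -25.000).
Solving J·Δ = −F gives Δ = (-2.080, -5.520).
Then the next iterate is (x, y)₁ = (-1.080, -8.520).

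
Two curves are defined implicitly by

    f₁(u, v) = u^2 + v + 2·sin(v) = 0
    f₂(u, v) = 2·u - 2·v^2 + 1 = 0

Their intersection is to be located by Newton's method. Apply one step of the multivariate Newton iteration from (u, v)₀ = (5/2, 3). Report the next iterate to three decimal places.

(0.327, 1.638)

At (5/2, 3): F = (9.53224, -12.000).
Jacobian J = [[2·u, 2·cos(v) + 1], [2, -4·v]].
At the point, J = [[5.000, -0.97998], [2.000, -12.000]] (det J = -58.04003).
Solving J·Δ = −F gives Δ = (-2.173, -1.362).
Then the next iterate is (u, v)₁ = (0.327, 1.638).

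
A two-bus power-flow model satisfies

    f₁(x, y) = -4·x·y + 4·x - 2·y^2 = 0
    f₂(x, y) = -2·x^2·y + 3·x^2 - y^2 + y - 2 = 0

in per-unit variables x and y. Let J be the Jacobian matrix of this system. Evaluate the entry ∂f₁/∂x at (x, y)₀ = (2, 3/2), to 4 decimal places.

-2.0000

∂f₁/∂x = -4·y + 4.
At (2, 3/2) this is -2.0000.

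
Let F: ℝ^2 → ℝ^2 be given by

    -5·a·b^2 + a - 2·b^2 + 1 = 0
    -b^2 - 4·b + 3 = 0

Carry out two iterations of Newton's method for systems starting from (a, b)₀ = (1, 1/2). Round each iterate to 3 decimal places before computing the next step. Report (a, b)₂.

At (1, 1/2): F = (0.250, 0.750).
Jacobian J = [[-5·b^2 + 1, -10·a·b - 4·b], [0, -2·b - 4]].
At the point, J = [[-0.250, -7.000], [0.000, -5.000]] (det J = 1.250).
Solving J·Δ = −F gives Δ = (-3.200, 0.150).
Then the next iterate is (a, b)₁ = (-2.200, 0.650).
Round to (-2.200, 0.650) and repeat: F = (2.60250, -0.02250), J = [[-1.11250, 11.700], [0.000, -5.300]].
Δ = (2.295, -0.004), so (a, b)₂ = (0.095, 0.646).

(0.095, 0.646)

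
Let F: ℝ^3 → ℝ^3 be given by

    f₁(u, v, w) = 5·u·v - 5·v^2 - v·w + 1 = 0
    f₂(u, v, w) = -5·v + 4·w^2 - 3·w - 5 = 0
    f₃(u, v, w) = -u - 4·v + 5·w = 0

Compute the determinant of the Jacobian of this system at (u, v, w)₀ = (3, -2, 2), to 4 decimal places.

J = [[5·v, 5·u - 10·v - w, -v], [0, -5, 8·w - 3], [-1, -4, 5]].
At the point, J = [[-10.0000, 33.0000, 2.0000], [0.0000, -5.0000, 13.0000], [-1.0000, -4.0000, 5.0000]].
det J = -709.0000.

-709.0000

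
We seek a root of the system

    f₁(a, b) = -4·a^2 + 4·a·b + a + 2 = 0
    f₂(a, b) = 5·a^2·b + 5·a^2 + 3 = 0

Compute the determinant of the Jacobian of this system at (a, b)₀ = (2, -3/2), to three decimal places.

-340.000

J = [[-8·a + 4·b + 1, 4·a], [10·a·b + 10·a, 5·a^2]].
At the point, J = [[-21.000, 8.000], [-10.000, 20.000]].
det J = -340.000.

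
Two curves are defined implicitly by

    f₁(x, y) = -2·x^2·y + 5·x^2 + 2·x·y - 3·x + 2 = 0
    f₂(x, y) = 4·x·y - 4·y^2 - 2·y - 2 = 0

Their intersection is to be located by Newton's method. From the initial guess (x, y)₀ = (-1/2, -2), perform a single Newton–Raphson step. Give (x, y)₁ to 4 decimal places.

(-0.1176, -0.9118)

At (-1/2, -2): F = (7.7500, -10.0000).
Jacobian J = [[-4·x·y + 10·x + 2·y - 3, -2·x^2 + 2·x], [4·y, 4·x - 8·y - 2]].
At the point, J = [[-16.0000, -1.5000], [-8.0000, 12.0000]] (det J = -204.0000).
Solving J·Δ = −F gives Δ = (0.3824, 1.0882).
Then the next iterate is (x, y)₁ = (-0.1176, -0.9118).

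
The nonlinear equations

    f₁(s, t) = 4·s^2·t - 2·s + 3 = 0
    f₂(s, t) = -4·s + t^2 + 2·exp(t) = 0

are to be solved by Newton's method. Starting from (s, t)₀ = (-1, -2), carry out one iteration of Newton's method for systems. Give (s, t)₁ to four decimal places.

(-1.6046, 0.8663)

At (-1, -2): F = (-3.0000, 8.270671).
Jacobian J = [[8·s·t - 2, 4·s^2], [-4, 2·t + 2·exp(t)]].
At the point, J = [[14.0000, 4.0000], [-4.0000, -3.729329]] (det J = -36.210612).
Solving J·Δ = −F gives Δ = (-0.6046, 2.8663).
Then the next iterate is (s, t)₁ = (-1.6046, 0.8663).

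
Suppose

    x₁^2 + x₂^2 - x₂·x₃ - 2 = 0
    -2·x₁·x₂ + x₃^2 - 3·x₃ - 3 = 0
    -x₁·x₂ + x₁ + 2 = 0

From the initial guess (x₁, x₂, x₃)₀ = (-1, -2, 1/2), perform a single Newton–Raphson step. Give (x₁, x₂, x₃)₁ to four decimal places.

At (-1, -2, 1/2): F = (4.0000, -8.2500, -1.0000).
Jacobian J = [[2·x₁, 2·x₂ - x₃, -x₂], [-2·x₂, -2·x₁, 2·x₃ - 3], [-x₂ + 1, -x₁, 0]].
At the point, J = [[-2.0000, -4.5000, 2.0000], [4.0000, 2.0000, -2.0000], [3.0000, 1.0000, 0.0000]] (det J = 19.0000).
Solving J·Δ = −F gives Δ = (0.7105, -1.1316, -3.8355).
Then the next iterate is (x₁, x₂, x₃)₁ = (-0.2895, -3.1316, -3.3355).

(-0.2895, -3.1316, -3.3355)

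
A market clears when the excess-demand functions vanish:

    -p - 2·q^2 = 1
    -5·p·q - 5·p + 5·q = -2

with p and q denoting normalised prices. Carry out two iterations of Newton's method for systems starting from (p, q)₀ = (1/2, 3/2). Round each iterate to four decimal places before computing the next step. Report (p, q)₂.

At (1/2, 3/2): F = (-6.0000, 3.2500).
Jacobian J = [[-1, -4·q], [-5·q - 5, -5·p + 5]].
At the point, J = [[-1.0000, -6.0000], [-12.5000, 2.5000]] (det J = -77.5000).
Solving J·Δ = −F gives Δ = (0.0581, -1.0097).
Then the next iterate is (p, q)₁ = (0.5581, 0.4903).
Round to (0.5581, 0.4903) and repeat: F = (-2.038888, 0.292818), J = [[-1.0000, -1.9612], [-7.4515, 2.2095]].
Δ = (-0.2336, -0.9205), so (p, q)₂ = (0.3245, -0.4302).

(0.3245, -0.4302)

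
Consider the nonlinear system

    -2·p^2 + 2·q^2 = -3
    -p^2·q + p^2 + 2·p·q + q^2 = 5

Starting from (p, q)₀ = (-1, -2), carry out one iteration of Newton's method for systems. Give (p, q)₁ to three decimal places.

(-1.139, -0.944)

At (-1, -2): F = (9.000, 6.000).
Jacobian J = [[-4·p, 4·q], [-2·p·q + 2·p + 2·q, -p^2 + 2·p + 2·q]].
At the point, J = [[4.000, -8.000], [-10.000, -7.000]] (det J = -108.000).
Solving J·Δ = −F gives Δ = (-0.139, 1.056).
Then the next iterate is (p, q)₁ = (-1.139, -0.944).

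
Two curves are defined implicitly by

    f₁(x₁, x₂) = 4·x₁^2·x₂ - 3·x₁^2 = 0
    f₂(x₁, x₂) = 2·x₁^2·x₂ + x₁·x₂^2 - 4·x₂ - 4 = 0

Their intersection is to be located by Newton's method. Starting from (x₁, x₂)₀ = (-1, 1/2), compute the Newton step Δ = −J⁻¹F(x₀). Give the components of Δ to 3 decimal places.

(-24.000, 12.250)

At (-1, 1/2): F = (-1.000, -5.250).
Jacobian J = [[8·x₁·x₂ - 6·x₁, 4·x₁^2], [4·x₁·x₂ + x₂^2, 2·x₁^2 + 2·x₁·x₂ - 4]].
At the point, J = [[2.000, 4.000], [-1.750, -3.000]] (det J = 1.000).
Solving J·Δ = −F gives Δ = (-24.000, 12.250).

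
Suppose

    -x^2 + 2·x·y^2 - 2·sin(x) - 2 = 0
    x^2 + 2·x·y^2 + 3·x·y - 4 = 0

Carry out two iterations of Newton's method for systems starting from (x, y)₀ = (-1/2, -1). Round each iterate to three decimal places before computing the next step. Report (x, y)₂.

At (-1/2, -1): F = (-2.29115, -3.250).
Jacobian J = [[-2·x + 2·y^2 - 2·cos(x), 4·x·y], [2·x + 2·y^2 + 3·y, 4·x·y + 3·x]].
At the point, J = [[1.24483, 2.000], [-2.000, 0.500]] (det J = 4.62242).
Solving J·Δ = −F gives Δ = (-1.158, 1.867).
Then the next iterate is (x, y)₁ = (-1.658, 0.867).
Round to (-1.658, 0.867) and repeat: F = (-5.24916, -8.05609), J = [[4.99356, -5.74994], [0.78838, -10.72394]].
Δ = (0.203, -0.736), so (x, y)₂ = (-1.455, 0.131).

(-1.455, 0.131)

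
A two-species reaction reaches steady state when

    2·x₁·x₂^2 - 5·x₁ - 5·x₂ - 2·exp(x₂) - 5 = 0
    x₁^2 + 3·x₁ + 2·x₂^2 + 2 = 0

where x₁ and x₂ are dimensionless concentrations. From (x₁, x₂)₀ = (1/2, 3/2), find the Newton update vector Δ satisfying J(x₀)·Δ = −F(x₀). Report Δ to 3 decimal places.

At (1/2, 3/2): F = (-21.71338, 8.250).
Jacobian J = [[2·x₂^2 - 5, 4·x₁·x₂ - 2·exp(x₂) - 5], [2·x₁ + 3, 4·x₂]].
At the point, J = [[-0.500, -10.96338], [4.000, 6.000]] (det J = 40.85351).
Solving J·Δ = −F gives Δ = (0.975, -2.025).

(0.975, -2.025)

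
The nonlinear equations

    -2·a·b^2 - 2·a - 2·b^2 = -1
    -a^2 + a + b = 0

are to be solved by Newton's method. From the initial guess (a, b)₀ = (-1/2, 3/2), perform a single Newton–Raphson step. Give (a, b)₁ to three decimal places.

(3.500, -7.250)

At (-1/2, 3/2): F = (-0.250, 0.750).
Jacobian J = [[-2·b^2 - 2, -4·a·b - 4·b], [-2·a + 1, 1]].
At the point, J = [[-6.500, -3.000], [2.000, 1.000]] (det J = -0.500).
Solving J·Δ = −F gives Δ = (4.000, -8.750).
Then the next iterate is (a, b)₁ = (3.500, -7.250).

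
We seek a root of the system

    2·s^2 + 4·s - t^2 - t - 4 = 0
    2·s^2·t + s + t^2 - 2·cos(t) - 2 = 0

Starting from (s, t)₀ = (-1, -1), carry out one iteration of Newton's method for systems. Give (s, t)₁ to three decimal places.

(2.036, 5.000)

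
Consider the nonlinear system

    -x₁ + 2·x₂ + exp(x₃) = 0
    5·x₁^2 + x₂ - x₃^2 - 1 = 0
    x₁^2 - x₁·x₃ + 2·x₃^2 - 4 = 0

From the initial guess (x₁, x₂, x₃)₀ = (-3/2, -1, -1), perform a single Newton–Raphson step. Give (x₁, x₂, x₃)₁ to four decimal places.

(-1.0356, -0.5415, -1.8715)

At (-3/2, -1, -1): F = (-0.132121, 8.2500, -1.2500).
Jacobian J = [[-1, 2, exp(x₃)], [10·x₁, 1, -2·x₃], [2·x₁ - x₃, 0, -x₁ + 4·x₃]].
At the point, J = [[-1.0000, 2.0000, 0.367879], [-15.0000, 1.0000, 2.0000], [-2.0000, 0.0000, -2.5000]] (det J = -79.764241).
Solving J·Δ = −F gives Δ = (0.4644, 0.4585, -0.8715).
Then the next iterate is (x₁, x₂, x₃)₁ = (-1.0356, -0.5415, -1.8715).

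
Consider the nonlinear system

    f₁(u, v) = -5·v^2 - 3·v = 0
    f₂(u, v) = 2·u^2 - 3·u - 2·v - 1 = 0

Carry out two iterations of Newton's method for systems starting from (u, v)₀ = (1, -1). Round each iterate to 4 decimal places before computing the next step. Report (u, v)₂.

(1.4326, -0.6158)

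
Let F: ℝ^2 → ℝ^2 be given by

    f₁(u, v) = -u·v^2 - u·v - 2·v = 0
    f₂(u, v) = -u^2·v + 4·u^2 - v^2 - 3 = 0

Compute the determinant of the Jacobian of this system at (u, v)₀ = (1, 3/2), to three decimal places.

45.000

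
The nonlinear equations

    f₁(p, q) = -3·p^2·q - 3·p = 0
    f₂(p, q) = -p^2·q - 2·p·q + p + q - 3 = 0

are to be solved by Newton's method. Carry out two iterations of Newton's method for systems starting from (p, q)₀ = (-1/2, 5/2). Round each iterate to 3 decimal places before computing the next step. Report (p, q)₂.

(-0.500, 2.000)

At (-1/2, 5/2): F = (-0.375, 0.875).
Jacobian J = [[-6·p·q - 3, -3·p^2], [-2·p·q - 2·q + 1, -p^2 - 2·p + 1]].
At the point, J = [[4.500, -0.750], [-1.500, 1.750]] (det J = 6.750).
Solving J·Δ = −F gives Δ = (0.000, -0.500).
Then the next iterate is (p, q)₁ = (-0.500, 2.000).
Round to (-0.500, 2.000) and repeat: F = (0.000, 0.000), J = [[3.000, -0.750], [-1.000, 1.750]].
Δ = (0.000, 0.000), so (p, q)₂ = (-0.500, 2.000).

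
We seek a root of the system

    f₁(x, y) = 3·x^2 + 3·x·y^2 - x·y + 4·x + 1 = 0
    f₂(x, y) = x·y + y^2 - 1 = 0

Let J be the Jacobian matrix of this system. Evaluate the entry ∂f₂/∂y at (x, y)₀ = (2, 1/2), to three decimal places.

3.000

∂f₂/∂y = x + 2·y.
At (2, 1/2) this is 3.000.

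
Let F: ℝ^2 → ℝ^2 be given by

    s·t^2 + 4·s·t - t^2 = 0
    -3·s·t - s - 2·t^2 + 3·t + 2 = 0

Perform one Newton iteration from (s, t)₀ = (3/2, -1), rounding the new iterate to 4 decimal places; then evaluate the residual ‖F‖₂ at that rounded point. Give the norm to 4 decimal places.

At (3/2, -1): F = (-5.5000, 0.0000).
Jacobian J = [[t^2 + 4·t, 2·s·t + 4·s - 2·t], [-3·t - 1, -3·s - 4·t + 3]].
At the point, J = [[-3.0000, 5.0000], [2.0000, 2.5000]] (det J = -17.5000).
Solving J·Δ = −F gives Δ = (-0.7857, 0.6286).
Then the next iterate is (s, t)₁ = (0.7143, -0.3714).
Re-evaluating at (0.7143, -0.3714): F = (-1.100573, 0.691497), so ‖F‖₂ = 1.2998.

1.2998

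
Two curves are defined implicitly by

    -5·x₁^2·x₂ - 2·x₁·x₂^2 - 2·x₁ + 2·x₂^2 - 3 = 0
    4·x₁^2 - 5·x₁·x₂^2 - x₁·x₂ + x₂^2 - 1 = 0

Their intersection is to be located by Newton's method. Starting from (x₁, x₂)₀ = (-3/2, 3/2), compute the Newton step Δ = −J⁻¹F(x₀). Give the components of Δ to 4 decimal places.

(0.4993, -0.6303)

At (-3/2, 3/2): F = (-5.6250, 29.3750).
Jacobian J = [[-10·x₁·x₂ - 2·x₂^2 - 2, -5·x₁^2 - 4·x₁·x₂ + 4·x₂], [8·x₁ - 5·x₂^2 - x₂, -10·x₁·x₂ - x₁ + 2·x₂]].
At the point, J = [[16.0000, 3.7500], [-24.7500, 27.0000]] (det J = 524.8125).
Solving J·Δ = −F gives Δ = (0.4993, -0.6303).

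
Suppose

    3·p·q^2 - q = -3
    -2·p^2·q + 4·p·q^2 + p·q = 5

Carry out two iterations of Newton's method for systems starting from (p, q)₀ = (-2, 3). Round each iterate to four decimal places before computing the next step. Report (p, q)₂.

(0.2152, 2.6308)

At (-2, 3): F = (-54.0000, -107.0000).
Jacobian J = [[3·q^2, 6·p·q - 1], [-4·p·q + 4·q^2 + q, -2·p^2 + 8·p·q + p]].
At the point, J = [[27.0000, -37.0000], [63.0000, -58.0000]] (det J = 765.0000).
Solving J·Δ = −F gives Δ = (1.0810, -0.6706).
Then the next iterate is (p, q)₁ = (-0.9190, 2.3294).
Round to (-0.9190, 2.3294) and repeat: F = (-14.289170, -31.021719), J = [[16.278313, -13.844312], [32.596692, -19.733871]].
Δ = (1.1342, 0.3014), so (p, q)₂ = (0.2152, 2.6308).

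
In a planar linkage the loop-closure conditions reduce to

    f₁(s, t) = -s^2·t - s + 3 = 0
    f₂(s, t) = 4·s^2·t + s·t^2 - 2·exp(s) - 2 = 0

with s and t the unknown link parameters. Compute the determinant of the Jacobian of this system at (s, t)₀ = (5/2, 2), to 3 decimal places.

-262.281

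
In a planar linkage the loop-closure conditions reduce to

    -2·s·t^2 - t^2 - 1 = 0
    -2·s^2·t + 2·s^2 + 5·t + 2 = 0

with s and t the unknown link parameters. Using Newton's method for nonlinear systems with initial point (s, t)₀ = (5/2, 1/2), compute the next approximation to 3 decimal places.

(0.033, 0.289)

At (5/2, 1/2): F = (-2.500, 10.750).
Jacobian J = [[-2·t^2, -4·s·t - 2·t], [-4·s·t + 4·s, -2·s^2 + 5]].
At the point, J = [[-0.500, -6.000], [5.000, -7.500]] (det J = 33.750).
Solving J·Δ = −F gives Δ = (-2.467, -0.211).
Then the next iterate is (s, t)₁ = (0.033, 0.289).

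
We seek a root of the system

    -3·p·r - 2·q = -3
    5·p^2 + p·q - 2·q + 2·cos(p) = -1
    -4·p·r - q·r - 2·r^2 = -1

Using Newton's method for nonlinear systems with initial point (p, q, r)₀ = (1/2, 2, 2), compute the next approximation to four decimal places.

(0.2263, 1.5678, 1.0045)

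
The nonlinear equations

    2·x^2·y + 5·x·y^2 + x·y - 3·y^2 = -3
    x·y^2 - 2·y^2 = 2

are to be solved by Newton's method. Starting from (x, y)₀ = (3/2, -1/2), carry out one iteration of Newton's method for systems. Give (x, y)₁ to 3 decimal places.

At (3/2, -1/2): F = (1.125, -2.125).
Jacobian J = [[4·x·y + 5·y^2 + y, 2·x^2 + 10·x·y + x - 6·y], [y^2, 2·x·y - 4·y]].
At the point, J = [[-2.250, 1.500], [0.250, 0.500]] (det J = -1.500).
Solving J·Δ = −F gives Δ = (2.500, 3.000).
Then the next iterate is (x, y)₁ = (4.000, 2.500).

(4.000, 2.500)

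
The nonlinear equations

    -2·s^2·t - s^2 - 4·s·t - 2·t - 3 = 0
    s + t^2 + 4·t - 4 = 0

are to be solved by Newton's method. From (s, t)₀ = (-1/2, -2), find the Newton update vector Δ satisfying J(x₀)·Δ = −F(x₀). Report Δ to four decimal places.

(8.5000, 80.5000)

At (-1/2, -2): F = (-2.2500, -8.5000).
Jacobian J = [[-4·s·t - 2·s - 4·t, -2·s^2 - 4·s - 2], [1, 2·t + 4]].
At the point, J = [[5.0000, -0.5000], [1.0000, 0.0000]] (det J = 0.5000).
Solving J·Δ = −F gives Δ = (8.5000, 80.5000).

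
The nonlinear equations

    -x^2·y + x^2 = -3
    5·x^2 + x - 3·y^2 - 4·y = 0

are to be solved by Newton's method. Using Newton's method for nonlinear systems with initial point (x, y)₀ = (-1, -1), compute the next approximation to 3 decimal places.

(-0.118, 0.471)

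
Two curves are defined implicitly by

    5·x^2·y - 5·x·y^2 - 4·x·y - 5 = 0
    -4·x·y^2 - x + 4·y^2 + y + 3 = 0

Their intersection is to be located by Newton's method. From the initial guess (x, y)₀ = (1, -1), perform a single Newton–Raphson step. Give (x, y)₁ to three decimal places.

(1.500, 0.500)

At (1, -1): F = (-11.000, 1.000).
Jacobian J = [[10·x·y - 5·y^2 - 4·y, 5·x^2 - 10·x·y - 4·x], [-4·y^2 - 1, -8·x·y + 8·y + 1]].
At the point, J = [[-11.000, 11.000], [-5.000, 1.000]] (det J = 44.000).
Solving J·Δ = −F gives Δ = (0.500, 1.500).
Then the next iterate is (x, y)₁ = (1.500, 0.500).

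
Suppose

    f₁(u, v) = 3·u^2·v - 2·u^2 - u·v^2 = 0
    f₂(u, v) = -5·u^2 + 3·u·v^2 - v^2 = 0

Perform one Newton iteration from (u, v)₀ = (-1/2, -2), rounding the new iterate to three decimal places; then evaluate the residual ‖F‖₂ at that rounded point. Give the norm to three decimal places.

3.261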